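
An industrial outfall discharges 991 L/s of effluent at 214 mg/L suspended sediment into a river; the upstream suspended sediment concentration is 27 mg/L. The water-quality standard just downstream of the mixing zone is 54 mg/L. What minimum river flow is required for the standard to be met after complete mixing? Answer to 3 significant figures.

5870 L/s

Set C_mix = 54: (Q·27.00 + 991.0·214.0) / (Q + 991.0) = 54
→ Q = 991.0·(214.0 − 54)/(54 − 27.00) = 5873 L/s.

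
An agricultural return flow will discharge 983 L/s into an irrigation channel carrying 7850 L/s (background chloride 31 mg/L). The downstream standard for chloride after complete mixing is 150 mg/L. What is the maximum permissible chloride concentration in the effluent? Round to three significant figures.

1100 mg/L

At the limit, (Qr·Cr + Qe·Cₑ)/(Qr + Qe) = 150:
Cₑ = (8833·150 − 7850·31.00) / 983.0 = 1100 mg/L.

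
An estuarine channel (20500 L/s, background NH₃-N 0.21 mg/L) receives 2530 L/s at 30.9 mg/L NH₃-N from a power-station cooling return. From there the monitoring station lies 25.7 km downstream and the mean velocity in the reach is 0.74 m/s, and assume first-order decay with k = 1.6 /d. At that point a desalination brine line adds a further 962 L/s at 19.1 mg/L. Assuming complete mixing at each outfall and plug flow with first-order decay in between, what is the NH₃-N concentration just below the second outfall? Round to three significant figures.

2.57 mg/L

Mass balance: C = (20500·0.2100 + 2530·30.90) / 23030 = 82480/23030 = 3.582 mg/L; combined flow 23030 L/s.
Travel time t = 25.7·1000 / 0.74 = 34730 s = 9.647 h.
Applying C = C₀e^(−kt): 3.582 × 0.5256 = 1.883 mg/L.
At the second outfall, C = (23030·1.883 + 962.0·19.10) / (23030 + 962.0) = 2.573 mg/L.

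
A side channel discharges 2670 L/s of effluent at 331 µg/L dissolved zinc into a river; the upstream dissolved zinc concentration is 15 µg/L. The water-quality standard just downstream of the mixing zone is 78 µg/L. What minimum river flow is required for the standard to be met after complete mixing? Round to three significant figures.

10700 L/s

Set C_mix = 78: (Q·15.00 + 2670·331.0) / (Q + 2670) = 78
→ Q = 2670·(331.0 − 78)/(78 − 15.00) = 10720 L/s.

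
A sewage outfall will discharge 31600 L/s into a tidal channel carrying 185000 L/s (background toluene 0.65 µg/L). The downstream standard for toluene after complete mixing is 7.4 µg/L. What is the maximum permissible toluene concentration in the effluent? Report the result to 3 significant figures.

46.9 µg/L

At the limit, (Qr·Cr + Qe·Cₑ)/(Qr + Qe) = 7.4:
Cₑ = (216600·7.4 − 185000·0.6500) / 31600 = 46.92 µg/L.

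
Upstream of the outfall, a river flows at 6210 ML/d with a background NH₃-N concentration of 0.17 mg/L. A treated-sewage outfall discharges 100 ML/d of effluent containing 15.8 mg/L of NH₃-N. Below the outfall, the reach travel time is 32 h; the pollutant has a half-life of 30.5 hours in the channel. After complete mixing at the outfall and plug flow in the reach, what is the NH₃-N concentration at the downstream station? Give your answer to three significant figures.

Mixed concentration C = ΣQC/ΣQ = (6210·0.1700 + 100.0·15.80) / 6310 = 2636/6310 = 0.4177 mg/L.
Half-life 30.5 h → k = ln 2 / 30.5 = 0.02273 h⁻¹ = 0.5454 d⁻¹.
Decay over the reach: 0.4177·exp(−kt) = 0.4177·0.4832 = 0.2019 mg/L.

0.202 mg/L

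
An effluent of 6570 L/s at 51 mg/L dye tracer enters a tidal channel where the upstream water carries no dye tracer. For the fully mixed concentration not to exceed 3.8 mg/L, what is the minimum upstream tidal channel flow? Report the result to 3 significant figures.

Set C_mix = 3.8: (Q·0 + 6570·51.00) / (Q + 6570) = 3.8
→ Q = 6570·(51.00 − 3.8)/(3.8 − 0) = 81610 L/s.

81600 L/s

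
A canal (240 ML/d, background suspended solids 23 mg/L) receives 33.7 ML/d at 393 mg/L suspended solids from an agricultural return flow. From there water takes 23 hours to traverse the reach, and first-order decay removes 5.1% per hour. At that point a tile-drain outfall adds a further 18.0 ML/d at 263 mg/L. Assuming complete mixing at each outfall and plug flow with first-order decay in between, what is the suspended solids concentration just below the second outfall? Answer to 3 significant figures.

35.5 mg/L

After mixing, C = (240.0·23.00 + 33.70·393.0) / 273.7 = 18760/273.7 = 68.56 mg/L; combined flow 273.7 ML/d.
5.1%/h lost → k = −ln(1 − 0.051) = 0.05235 h⁻¹.
First-order decay: C = 68.56·exp(−k·t) = 68.56·0.3000 = 20.57 mg/L.
At the second outfall, C = (273.7·20.57 + 18.00·263.0) / (273.7 + 18.00) = 35.53 mg/L.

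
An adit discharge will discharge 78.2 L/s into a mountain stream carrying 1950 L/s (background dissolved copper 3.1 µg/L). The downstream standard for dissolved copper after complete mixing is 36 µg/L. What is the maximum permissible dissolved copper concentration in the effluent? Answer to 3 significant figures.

At the limit, (Qr·Cr + Qe·Cₑ)/(Qr + Qe) = 36:
Cₑ = (2028·36 − 1950·3.100) / 78.20 = 856.4 µg/L.

856 µg/L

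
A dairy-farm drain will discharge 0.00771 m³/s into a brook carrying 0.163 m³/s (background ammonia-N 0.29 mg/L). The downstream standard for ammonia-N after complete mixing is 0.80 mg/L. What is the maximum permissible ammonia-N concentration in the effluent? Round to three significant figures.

11.6 mg/L

At the limit, (Qr·Cr + Qe·Cₑ)/(Qr + Qe) = 0.80:
Cₑ = (0.1707·0.80 − 0.1630·0.2900) / 0.007710 = 11.58 mg/L.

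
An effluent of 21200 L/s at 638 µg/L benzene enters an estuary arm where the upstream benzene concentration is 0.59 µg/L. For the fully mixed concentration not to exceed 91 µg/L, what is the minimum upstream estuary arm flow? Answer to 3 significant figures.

Set C_mix = 91: (Q·0.5900 + 21200·638.0) / (Q + 21200) = 91
→ Q = 21200·(638.0 − 91)/(91 − 0.5900) = 128300 L/s.

128000 L/s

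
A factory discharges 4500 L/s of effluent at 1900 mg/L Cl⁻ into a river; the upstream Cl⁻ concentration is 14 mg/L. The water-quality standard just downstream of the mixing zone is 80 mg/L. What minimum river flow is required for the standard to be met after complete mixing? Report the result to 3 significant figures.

124000 L/s

Set C_mix = 80: (Q·14.00 + 4500·1900) / (Q + 4500) = 80
→ Q = 4500·(1900 − 80)/(80 − 14.00) = 124100 L/s.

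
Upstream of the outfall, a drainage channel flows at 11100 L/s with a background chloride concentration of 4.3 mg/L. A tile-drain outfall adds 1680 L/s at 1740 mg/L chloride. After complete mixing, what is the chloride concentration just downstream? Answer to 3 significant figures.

Mass balance: C = (11100·4.300 + 1680·1740) / 12780 = 2971000/12780 = 232.5 mg/L.

232 mg/L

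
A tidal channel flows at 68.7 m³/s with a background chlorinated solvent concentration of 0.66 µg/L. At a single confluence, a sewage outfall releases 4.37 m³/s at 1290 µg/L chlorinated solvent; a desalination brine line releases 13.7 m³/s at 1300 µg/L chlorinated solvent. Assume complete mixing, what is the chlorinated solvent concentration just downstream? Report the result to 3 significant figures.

271 µg/L

After mixing, C = (68.70·0.6600 + 4.370·1290 + 13.70·1300) / 86.77 = 23490/86.77 = 270.7 µg/L.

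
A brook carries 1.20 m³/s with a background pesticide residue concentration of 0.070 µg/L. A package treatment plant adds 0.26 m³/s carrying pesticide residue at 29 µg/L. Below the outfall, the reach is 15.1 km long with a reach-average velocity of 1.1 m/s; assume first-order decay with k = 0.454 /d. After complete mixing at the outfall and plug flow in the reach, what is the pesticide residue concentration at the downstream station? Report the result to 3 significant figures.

Mass balance: C = (1.200·0.07000 + 0.2600·29.00) / 1.460 = 7.624/1.460 = 5.222 µg/L.
Travel time t = 15.1·1000 / 1.1 = 13730 s = 3.813 h.
After decay, C = 5.222 × e^(−kt) = 5.222 × 0.9304 = 4.859 µg/L.

4.86 µg/L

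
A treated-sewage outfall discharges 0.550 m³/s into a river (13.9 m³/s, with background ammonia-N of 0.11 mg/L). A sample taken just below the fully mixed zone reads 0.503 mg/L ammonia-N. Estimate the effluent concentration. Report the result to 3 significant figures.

10.4 mg/L

Mass balance: 13.90·0.1100 + 0.5500·Cₑ = 14.45·0.5030
→ Cₑ = (14.45·0.5030 − 13.90·0.1100) / 0.5500 = 10.44 mg/L.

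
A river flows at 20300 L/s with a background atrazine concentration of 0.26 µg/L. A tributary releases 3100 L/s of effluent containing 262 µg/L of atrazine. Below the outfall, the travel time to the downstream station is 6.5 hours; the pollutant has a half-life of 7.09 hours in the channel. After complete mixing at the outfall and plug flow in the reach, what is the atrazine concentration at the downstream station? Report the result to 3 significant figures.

Conservation of mass: C = (20300·0.2600 + 3100·262.0) / 23400 = 817500/23400 = 34.93 µg/L.
Half-life 7.09 h → k = ln 2 / 7.09 = 0.09776 h⁻¹ = 2.346 d⁻¹.
Decay over the reach: 34.93·exp(−kt) = 34.93·0.5297 = 18.50 µg/L.

18.5 µg/L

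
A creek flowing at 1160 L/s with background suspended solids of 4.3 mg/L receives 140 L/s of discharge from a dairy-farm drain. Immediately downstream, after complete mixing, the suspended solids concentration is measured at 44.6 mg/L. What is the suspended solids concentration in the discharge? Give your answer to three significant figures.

Mass balance: 1160·4.300 + 140.0·Cₑ = 1300·44.60
→ Cₑ = (1300·44.60 − 1160·4.300) / 140.0 = 378.5 mg/L.

379 mg/L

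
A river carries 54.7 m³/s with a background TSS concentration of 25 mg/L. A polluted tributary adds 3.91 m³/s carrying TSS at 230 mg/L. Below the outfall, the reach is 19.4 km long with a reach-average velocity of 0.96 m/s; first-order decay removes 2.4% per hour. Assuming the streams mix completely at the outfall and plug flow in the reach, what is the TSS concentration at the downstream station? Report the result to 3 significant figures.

33.7 mg/L

Mixed concentration C = ΣQC/ΣQ = (54.70·25.00 + 3.910·230.0) / 58.61 = 2267/58.61 = 38.68 mg/L.
Travel time t = 19.4·1000 / 0.96 = 20210 s = 5.613 h.
2.4%/h lost → k = −ln(1 − 0.024) = 0.02429 h⁻¹.
First-order decay: C = 38.68·exp(−k·t) = 38.68·0.8725 = 33.75 mg/L.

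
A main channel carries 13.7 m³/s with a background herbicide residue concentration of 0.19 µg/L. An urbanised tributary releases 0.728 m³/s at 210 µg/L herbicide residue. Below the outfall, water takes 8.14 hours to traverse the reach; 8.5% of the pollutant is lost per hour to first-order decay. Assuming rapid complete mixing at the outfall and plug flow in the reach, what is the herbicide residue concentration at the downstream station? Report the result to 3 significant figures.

Mixed concentration C = ΣQC/ΣQ = (13.70·0.1900 + 0.7280·210.0) / 14.43 = 155.5/14.43 = 10.78 µg/L.
8.5%/h lost → k = −ln(1 − 0.085) = 0.08883 h⁻¹.
Decay over the reach: 10.78·exp(−kt) = 10.78·0.4853 = 5.229 µg/L.

5.23 µg/L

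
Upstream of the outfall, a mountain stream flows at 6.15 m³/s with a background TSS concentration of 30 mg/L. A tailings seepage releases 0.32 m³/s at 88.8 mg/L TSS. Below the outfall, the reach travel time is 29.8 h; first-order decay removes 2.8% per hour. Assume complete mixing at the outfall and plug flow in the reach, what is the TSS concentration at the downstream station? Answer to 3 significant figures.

14.1 mg/L

Mass balance: C = (6.150·30.00 + 0.3200·88.80) / 6.470 = 212.9/6.470 = 32.91 mg/L.
2.8%/h lost → k = −ln(1 − 0.028) = 0.02840 h⁻¹.
After decay, C = 32.91 × e^(−kt) = 32.91 × 0.4290 = 14.12 mg/L.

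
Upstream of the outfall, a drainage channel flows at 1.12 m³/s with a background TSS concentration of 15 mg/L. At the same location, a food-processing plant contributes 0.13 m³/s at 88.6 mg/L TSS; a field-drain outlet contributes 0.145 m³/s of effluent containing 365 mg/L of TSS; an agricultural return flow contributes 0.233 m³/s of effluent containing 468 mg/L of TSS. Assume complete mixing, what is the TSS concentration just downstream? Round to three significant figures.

After mixing, C = (1.120·15.00 + 0.1300·88.60 + 0.1450·365.0 + 0.2330·468.0) / 1.628 = 190.3/1.628 = 116.9 mg/L.

117 mg/L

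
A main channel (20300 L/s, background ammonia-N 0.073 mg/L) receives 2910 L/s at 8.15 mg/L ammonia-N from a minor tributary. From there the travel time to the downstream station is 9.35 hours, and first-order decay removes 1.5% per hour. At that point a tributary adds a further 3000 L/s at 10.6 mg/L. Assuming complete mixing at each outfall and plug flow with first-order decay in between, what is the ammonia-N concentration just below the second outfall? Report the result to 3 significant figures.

Conservation of mass: C = (20300·0.07300 + 2910·8.150) / 23210 = 25200/23210 = 1.086 mg/L; combined flow 23210 L/s.
1.5%/h lost → k = −ln(1 − 0.015) = 0.01511 h⁻¹.
After decay, C = 1.086 × e^(−kt) = 1.086 × 0.8682 = 0.9426 mg/L.
At the second outfall, C = (23210·0.9426 + 3000·10.60) / (23210 + 3000) = 2.048 mg/L.

2.05 mg/L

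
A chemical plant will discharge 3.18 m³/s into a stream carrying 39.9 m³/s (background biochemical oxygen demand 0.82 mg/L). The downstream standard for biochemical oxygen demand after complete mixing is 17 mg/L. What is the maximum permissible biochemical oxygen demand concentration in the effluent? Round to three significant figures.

At the limit, (Qr·Cr + Qe·Cₑ)/(Qr + Qe) = 17:
Cₑ = (43.08·17 − 39.90·0.8200) / 3.180 = 220.0 mg/L.

220 mg/L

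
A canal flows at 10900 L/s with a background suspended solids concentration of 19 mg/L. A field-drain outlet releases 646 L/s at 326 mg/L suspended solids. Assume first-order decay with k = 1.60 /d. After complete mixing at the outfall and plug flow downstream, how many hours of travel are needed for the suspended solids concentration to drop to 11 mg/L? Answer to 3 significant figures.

After mixing, C = (10900·19.00 + 646.0·326.0) / 11550 = 417700/11550 = 36.18 mg/L.
36.18·exp(−k·t) = 11 → t = ln(36.18/11)/k = 64290 s = 17.86 h.

17.9 h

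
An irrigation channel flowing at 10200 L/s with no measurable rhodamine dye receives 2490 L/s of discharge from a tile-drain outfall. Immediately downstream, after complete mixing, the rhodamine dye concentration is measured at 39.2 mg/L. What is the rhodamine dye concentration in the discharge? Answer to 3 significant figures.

200 mg/L

Mass balance: 10200·0 + 2490·Cₑ = 12690·39.20
→ Cₑ = (12690·39.20 − 10200·0) / 2490 = 199.8 mg/L.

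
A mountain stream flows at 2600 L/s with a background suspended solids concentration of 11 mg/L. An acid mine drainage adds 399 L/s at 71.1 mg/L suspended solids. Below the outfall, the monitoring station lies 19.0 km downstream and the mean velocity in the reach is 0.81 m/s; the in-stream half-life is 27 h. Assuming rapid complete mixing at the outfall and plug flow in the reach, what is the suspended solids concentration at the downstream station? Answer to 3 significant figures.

16.1 mg/L

After mixing, C = (2600·11.00 + 399.0·71.10) / 2999 = 56970/2999 = 19.00 mg/L.
Travel time t = 19.0·1000 / 0.81 = 23460 s = 6.516 h.
Half-life 27 h → k = ln 2 / 27 = 0.02567 h⁻¹ = 0.6161 d⁻¹.
Decay over the reach: 19.00·exp(−kt) = 19.00·0.8460 = 16.07 mg/L.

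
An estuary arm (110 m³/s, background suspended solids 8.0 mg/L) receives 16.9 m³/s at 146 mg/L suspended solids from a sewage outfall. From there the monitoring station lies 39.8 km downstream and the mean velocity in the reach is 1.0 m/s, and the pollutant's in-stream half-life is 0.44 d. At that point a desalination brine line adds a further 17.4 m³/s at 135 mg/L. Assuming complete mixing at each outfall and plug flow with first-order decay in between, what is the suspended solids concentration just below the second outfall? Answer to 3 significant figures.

Flow-weighted average: C = (110.0·8.000 + 16.90·146.0) / 126.9 = 3347/126.9 = 26.38 mg/L; combined flow 126.9 m³/s.
Travel time t = 39.8·1000 / 1.0 = 39800 s = 11.06 h.
Half-life 0.44 d → k = ln 2 / 0.44 = 1.575 d⁻¹.
Applying C = C₀e^(−kt): 26.38 × 0.4840 = 12.77 mg/L.
Second outfall: C = (126.9·12.77 + 17.40·135.0)/144.3 = 27.51 mg/L.

27.5 mg/L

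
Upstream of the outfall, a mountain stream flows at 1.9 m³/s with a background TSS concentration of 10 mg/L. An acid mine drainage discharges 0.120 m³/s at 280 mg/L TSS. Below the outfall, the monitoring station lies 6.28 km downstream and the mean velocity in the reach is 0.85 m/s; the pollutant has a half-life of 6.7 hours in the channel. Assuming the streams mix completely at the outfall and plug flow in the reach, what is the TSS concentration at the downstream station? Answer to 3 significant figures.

21.1 mg/L

Mass balance: C = (1.900·10.00 + 0.1200·280.0) / 2.020 = 52.60/2.020 = 26.04 mg/L.
Travel time t = 6.28·1000 / 0.85 = 7388 s = 2.052 h.
Half-life 6.7 h → k = ln 2 / 6.7 = 0.1035 h⁻¹ = 2.483 d⁻¹.
After decay, C = 26.04 × e^(−kt) = 26.04 × 0.8087 = 21.06 mg/L.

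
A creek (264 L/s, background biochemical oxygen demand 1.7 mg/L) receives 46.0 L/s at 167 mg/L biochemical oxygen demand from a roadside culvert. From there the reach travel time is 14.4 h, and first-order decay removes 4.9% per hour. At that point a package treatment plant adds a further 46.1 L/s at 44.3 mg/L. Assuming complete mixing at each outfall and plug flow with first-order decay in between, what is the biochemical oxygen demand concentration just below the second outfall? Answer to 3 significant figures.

16.8 mg/L

After mixing, C = (264.0·1.700 + 46.00·167.0) / 310.0 = 8131/310.0 = 26.23 mg/L; combined flow 310.0 L/s.
4.9%/h lost → k = −ln(1 − 0.049) = 0.05024 h⁻¹.
Decay over the reach: 26.23·exp(−kt) = 26.23·0.4851 = 12.72 mg/L.
Second outfall: C = (310.0·12.72 + 46.10·44.30)/356.1 = 16.81 mg/L.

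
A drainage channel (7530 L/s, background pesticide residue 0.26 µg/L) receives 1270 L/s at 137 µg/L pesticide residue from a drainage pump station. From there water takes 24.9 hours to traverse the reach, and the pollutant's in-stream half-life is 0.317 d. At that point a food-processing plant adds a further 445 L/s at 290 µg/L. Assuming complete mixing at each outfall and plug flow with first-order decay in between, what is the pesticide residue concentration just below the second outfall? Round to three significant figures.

Conservation of mass: C = (7530·0.2600 + 1270·137.0) / 8800 = 175900/8800 = 19.99 µg/L; combined flow 8800 L/s.
Half-life 0.317 d → k = ln 2 / 0.317 = 2.187 d⁻¹.
First-order decay: C = 19.99·exp(−k·t) = 19.99·0.1035 = 2.069 µg/L.
At the second outfall, C = (8800·2.069 + 445.0·290.0) / (8800 + 445.0) = 15.93 µg/L.

15.9 µg/L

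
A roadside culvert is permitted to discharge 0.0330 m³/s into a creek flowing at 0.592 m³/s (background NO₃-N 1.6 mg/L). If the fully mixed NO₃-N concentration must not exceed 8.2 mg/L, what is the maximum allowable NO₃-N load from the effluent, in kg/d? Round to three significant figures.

Mass balance at the limit: 0.5920·1.600 + 0.03300·Cₑ = 0.6250·8.2 → Cₑ = 126.6 mg/L.
Load = 0.03300 m³/s × 126.6 g/m³ × 86 400 s/d = 361.0 kg/d.

361 kg/d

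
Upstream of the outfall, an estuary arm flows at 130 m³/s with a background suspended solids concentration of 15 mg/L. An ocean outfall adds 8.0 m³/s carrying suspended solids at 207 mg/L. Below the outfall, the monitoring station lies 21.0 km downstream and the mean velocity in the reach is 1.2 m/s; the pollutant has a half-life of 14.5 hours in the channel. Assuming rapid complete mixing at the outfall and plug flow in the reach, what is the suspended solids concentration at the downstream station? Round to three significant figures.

Conservation of mass: C = (130.0·15.00 + 8.000·207.0) / 138.0 = 3606/138.0 = 26.13 mg/L.
Travel time t = 21.0·1000 / 1.2 = 17500 s = 4.861 h.
Half-life 14.5 h → k = ln 2 / 14.5 = 0.04780 h⁻¹ = 1.147 d⁻¹.
After decay, C = 26.13 × e^(−kt) = 26.13 × 0.7926 = 20.71 mg/L.

20.7 mg/L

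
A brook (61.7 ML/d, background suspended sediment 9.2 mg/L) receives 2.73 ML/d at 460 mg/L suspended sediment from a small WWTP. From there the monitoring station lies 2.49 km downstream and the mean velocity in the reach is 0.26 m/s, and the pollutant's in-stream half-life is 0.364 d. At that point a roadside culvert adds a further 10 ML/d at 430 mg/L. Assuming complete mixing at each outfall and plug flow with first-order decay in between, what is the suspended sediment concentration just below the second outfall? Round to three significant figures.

77.6 mg/L

Mass balance: C = (61.70·9.200 + 2.730·460.0) / 64.43 = 1823/64.43 = 28.30 mg/L; combined flow 64.43 ML/d.
Travel time t = 2.49·1000 / 0.26 = 9577 s = 2.660 h.
Half-life 0.364 d → k = ln 2 / 0.364 = 1.904 d⁻¹.
First-order decay: C = 28.30·exp(−k·t) = 28.30·0.8097 = 22.92 mg/L.
At the second outfall, C = (64.43·22.92 + 10.00·430.0) / (64.43 + 10.00) = 77.61 mg/L.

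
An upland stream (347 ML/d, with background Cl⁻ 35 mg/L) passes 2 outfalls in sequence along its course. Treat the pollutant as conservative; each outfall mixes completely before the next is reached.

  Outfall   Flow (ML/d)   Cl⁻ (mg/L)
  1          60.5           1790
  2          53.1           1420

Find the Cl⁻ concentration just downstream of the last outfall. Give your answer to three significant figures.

Below outfall 1: Q → 407.5 ML/d, C = (347.0·35.00 + 60.50·1790)/407.5 = 295.6 mg/L.
Below outfall 2: Q → 460.6 ML/d, C = (407.5·295.6 + 53.10·1420)/460.6 = 425.2 mg/L.

425 mg/L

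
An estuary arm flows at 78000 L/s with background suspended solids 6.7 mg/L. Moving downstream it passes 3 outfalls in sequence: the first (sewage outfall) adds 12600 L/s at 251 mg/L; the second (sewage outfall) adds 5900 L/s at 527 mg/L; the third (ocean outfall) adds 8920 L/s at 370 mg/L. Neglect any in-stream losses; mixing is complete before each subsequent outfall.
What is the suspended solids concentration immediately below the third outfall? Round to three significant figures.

Below outfall 1: Q → 90600 L/s, C = (78000·6.700 + 12600·251.0)/90600 = 40.68 mg/L.
Below outfall 2: Q → 96500 L/s, C = (90600·40.68 + 5900·527.0)/96500 = 70.41 mg/L.
Below outfall 3: Q → 105400 L/s, C = (96500·70.41 + 8920·370.0)/105400 = 95.76 mg/L.

95.8 mg/L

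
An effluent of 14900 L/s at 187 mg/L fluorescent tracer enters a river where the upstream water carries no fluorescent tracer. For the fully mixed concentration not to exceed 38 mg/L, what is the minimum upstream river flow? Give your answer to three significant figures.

58400 L/s

Set C_mix = 38: (Q·0 + 14900·187.0) / (Q + 14900) = 38
→ Q = 14900·(187.0 − 38)/(38 − 0) = 58420 L/s.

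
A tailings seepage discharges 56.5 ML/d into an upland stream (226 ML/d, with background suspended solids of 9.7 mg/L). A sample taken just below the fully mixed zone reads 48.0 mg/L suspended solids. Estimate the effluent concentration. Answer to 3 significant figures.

Mass balance: 226.0·9.700 + 56.50·Cₑ = 282.5·48.00
→ Cₑ = (282.5·48.00 − 226.0·9.700) / 56.50 = 201.2 mg/L.

201 mg/L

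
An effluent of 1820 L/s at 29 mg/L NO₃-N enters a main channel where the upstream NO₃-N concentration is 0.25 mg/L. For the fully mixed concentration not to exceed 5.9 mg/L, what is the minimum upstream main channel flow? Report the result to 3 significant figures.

Set C_mix = 5.9: (Q·0.2500 + 1820·29.00) / (Q + 1820) = 5.9
→ Q = 1820·(29.00 − 5.9)/(5.9 − 0.2500) = 7441 L/s.

7440 L/s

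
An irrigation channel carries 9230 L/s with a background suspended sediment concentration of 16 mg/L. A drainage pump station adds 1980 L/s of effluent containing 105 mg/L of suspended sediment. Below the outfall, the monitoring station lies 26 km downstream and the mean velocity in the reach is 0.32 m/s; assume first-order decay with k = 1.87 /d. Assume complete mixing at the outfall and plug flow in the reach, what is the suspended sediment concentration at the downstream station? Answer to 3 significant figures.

After mixing, C = (9230·16.00 + 1980·105.0) / 11210 = 355600/11210 = 31.72 mg/L.
Travel time t = 26·1000 / 0.32 = 81250 s = 22.57 h.
After decay, C = 31.72 × e^(−kt) = 31.72 × 0.1723 = 5.465 mg/L.

5.47 mg/L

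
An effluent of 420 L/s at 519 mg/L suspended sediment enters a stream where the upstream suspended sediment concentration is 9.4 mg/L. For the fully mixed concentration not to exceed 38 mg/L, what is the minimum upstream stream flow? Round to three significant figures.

7060 L/s

Set C_mix = 38: (Q·9.400 + 420.0·519.0) / (Q + 420.0) = 38
→ Q = 420.0·(519.0 − 38)/(38 − 9.400) = 7064 L/s.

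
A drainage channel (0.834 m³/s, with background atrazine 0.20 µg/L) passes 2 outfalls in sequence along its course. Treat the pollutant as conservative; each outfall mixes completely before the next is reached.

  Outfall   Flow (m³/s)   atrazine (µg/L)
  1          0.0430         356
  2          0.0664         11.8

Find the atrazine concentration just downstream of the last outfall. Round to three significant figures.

Outfall 1: combined Q = 0.8770 m³/s; C = (0.8340·0.2000 + 0.04300·356.0)/0.8770 = 17.65 µg/L.
Outfall 2: combined Q = 0.9434 m³/s; C = (0.8770·17.65 + 0.06640·11.80)/0.9434 = 17.23 µg/L.

17.2 µg/L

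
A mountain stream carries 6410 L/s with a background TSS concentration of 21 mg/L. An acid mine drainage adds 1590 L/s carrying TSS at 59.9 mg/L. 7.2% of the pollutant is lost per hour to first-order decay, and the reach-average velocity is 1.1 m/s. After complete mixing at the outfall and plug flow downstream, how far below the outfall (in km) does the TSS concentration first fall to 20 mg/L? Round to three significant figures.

Flow-weighted average: C = (6410·21.00 + 1590·59.90) / 8000 = 229900/8000 = 28.73 mg/L.
7.2%/h lost → k = −ln(1 − 0.072) = 0.07472 h⁻¹.
Set 28.73·exp(−k·t) = 20 → t = ln(28.73/20)/k = 17450 s = 4.848 h.
Distance = v·t = 1.1·17450 = 19200 m = 19.20 km.

19.2 km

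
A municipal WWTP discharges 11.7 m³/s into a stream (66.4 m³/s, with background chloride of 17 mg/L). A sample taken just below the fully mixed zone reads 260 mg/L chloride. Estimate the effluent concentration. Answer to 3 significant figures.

Mass balance: 66.40·17.00 + 11.70·Cₑ = 78.10·260.0
→ Cₑ = (78.10·260.0 − 66.40·17.00) / 11.70 = 1639 mg/L.

1640 mg/L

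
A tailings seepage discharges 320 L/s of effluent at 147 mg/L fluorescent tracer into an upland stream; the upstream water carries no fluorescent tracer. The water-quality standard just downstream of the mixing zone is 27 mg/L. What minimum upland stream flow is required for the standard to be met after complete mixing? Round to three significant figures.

Set C_mix = 27: (Q·0 + 320.0·147.0) / (Q + 320.0) = 27
→ Q = 320.0·(147.0 − 27)/(27 − 0) = 1422 L/s.

1420 L/s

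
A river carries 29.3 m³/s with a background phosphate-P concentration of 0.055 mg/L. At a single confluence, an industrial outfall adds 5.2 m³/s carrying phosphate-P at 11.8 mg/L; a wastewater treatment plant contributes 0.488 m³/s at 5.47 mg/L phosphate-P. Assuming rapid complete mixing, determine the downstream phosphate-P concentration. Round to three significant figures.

1.88 mg/L

Flow-weighted average: C = (29.30·0.05500 + 5.200·11.80 + 0.4880·5.470) / 34.99 = 65.64/34.99 = 1.876 mg/L.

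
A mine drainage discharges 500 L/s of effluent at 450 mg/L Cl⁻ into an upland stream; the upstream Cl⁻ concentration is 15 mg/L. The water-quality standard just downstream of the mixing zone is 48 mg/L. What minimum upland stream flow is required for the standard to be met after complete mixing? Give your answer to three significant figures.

Set C_mix = 48: (Q·15.00 + 500.0·450.0) / (Q + 500.0) = 48
→ Q = 500.0·(450.0 − 48)/(48 − 15.00) = 6091 L/s.

6090 L/s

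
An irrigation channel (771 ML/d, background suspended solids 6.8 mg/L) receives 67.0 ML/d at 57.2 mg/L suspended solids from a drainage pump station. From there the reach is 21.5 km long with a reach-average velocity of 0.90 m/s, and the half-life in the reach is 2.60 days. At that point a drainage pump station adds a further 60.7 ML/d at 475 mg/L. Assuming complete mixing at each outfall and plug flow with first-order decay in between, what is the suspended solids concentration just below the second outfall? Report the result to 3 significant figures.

Mass balance: C = (771.0·6.800 + 67.00·57.20) / 838.0 = 9075/838.0 = 10.83 mg/L; combined flow 838.0 ML/d.
Travel time t = 21.5·1000 / 0.90 = 23890 s = 6.636 h.
Half-life 2.60 d → k = ln 2 / 2.60 = 0.2666 d⁻¹.
First-order decay: C = 10.83·exp(−k·t) = 10.83·0.9289 = 10.06 mg/L.
At the second outfall, C = (838.0·10.06 + 60.70·475.0) / (838.0 + 60.70) = 41.46 mg/L.

41.5 mg/L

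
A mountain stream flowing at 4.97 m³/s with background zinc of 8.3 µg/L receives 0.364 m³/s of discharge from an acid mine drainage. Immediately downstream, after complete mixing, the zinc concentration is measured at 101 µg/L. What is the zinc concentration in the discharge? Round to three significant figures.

1370 µg/L

Mass balance: 4.970·8.300 + 0.3640·Cₑ = 5.334·101.0
→ Cₑ = (5.334·101.0 − 4.970·8.300) / 0.3640 = 1367 µg/L.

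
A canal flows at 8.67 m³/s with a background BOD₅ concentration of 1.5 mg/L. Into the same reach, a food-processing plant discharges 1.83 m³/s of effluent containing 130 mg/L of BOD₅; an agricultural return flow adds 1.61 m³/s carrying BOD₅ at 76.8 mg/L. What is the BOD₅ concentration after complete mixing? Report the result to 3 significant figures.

Mixed concentration C = ΣQC/ΣQ = (8.670·1.500 + 1.830·130.0 + 1.610·76.80) / 12.11 = 374.6/12.11 = 30.93 mg/L.

30.9 mg/L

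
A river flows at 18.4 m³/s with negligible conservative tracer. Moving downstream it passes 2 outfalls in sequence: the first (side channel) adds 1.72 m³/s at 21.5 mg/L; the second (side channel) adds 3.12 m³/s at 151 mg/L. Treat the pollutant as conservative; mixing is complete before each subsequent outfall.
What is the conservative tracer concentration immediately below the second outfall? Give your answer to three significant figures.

21.9 mg/L

After outfall 1: Q = 18.40 + 1.720 = 20.12 m³/s; C = (18.40·0 + 1.720·21.50)/20.12 = 1.838 mg/L.
After outfall 2: Q = 20.12 + 3.120 = 23.24 m³/s; C = (20.12·1.838 + 3.120·151.0)/23.24 = 21.86 mg/L.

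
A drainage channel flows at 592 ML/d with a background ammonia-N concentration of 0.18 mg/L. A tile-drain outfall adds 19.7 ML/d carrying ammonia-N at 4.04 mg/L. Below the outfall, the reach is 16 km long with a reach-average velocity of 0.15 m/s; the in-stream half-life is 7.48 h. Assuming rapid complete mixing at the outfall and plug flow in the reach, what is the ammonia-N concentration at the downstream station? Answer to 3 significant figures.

0.0195 mg/L

After mixing, C = (592.0·0.1800 + 19.70·4.040) / 611.7 = 186.1/611.7 = 0.3043 mg/L.
Travel time t = 16·1000 / 0.15 = 106700 s = 29.63 h.
Half-life 7.48 h → k = ln 2 / 7.48 = 0.09267 h⁻¹ = 2.224 d⁻¹.
After decay, C = 0.3043 × e^(−kt) = 0.3043 × 0.06420 = 0.01954 mg/L.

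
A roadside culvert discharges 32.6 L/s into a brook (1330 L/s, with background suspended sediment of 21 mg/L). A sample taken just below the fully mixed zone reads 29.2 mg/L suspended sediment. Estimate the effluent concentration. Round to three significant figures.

364 mg/L

Mass balance: 1330·21.00 + 32.60·Cₑ = 1363·29.20
→ Cₑ = (1363·29.20 − 1330·21.00) / 32.60 = 363.7 mg/L.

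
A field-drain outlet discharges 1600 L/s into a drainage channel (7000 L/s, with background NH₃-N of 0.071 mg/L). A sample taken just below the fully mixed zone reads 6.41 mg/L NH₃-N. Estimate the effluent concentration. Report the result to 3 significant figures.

Mass balance: 7000·0.07100 + 1600·Cₑ = 8600·6.410
→ Cₑ = (8600·6.410 − 7000·0.07100) / 1600 = 34.14 mg/L.

34.1 mg/L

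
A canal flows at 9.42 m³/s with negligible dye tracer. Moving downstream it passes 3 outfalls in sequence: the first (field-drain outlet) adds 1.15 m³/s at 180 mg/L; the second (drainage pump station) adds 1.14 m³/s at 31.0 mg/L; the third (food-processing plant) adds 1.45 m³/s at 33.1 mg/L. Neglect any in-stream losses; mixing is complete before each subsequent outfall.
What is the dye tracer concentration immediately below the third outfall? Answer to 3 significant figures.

22.1 mg/L

Outfall 1: combined Q = 10.57 m³/s; C = (9.420·0 + 1.150·180.0)/10.57 = 19.58 mg/L.
Outfall 2: combined Q = 11.71 m³/s; C = (10.57·19.58 + 1.140·31.00)/11.71 = 20.70 mg/L.
Outfall 3: combined Q = 13.16 m³/s; C = (11.71·20.70 + 1.450·33.10)/13.16 = 22.06 mg/L.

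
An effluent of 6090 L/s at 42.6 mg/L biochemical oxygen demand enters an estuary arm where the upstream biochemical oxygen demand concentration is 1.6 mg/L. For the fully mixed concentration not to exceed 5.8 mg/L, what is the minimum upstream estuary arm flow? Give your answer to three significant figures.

53400 L/s

Set C_mix = 5.8: (Q·1.600 + 6090·42.60) / (Q + 6090) = 5.8
→ Q = 6090·(42.60 − 5.8)/(5.8 − 1.600) = 53360 L/s.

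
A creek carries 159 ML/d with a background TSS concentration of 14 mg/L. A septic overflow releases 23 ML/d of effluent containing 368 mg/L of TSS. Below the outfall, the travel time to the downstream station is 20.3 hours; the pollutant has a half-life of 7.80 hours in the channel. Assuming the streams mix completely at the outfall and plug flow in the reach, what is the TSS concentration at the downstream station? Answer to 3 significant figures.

Flow-weighted average: C = (159.0·14.00 + 23.00·368.0) / 182.0 = 10690/182.0 = 58.74 mg/L.
Half-life 7.80 h → k = ln 2 / 7.80 = 0.08887 h⁻¹ = 2.133 d⁻¹.
First-order decay: C = 58.74·exp(−k·t) = 58.74·0.1646 = 9.671 mg/L.

9.67 mg/L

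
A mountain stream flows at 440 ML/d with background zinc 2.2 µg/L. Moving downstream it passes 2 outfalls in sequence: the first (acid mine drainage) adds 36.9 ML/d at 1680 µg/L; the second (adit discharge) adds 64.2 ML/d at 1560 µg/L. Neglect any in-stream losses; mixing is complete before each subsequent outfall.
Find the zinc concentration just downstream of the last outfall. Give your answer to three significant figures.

301 µg/L

Below outfall 1: Q → 476.9 ML/d, C = (440.0·2.200 + 36.90·1680)/476.9 = 132.0 µg/L.
Below outfall 2: Q → 541.1 ML/d, C = (476.9·132.0 + 64.20·1560)/541.1 = 301.4 µg/L.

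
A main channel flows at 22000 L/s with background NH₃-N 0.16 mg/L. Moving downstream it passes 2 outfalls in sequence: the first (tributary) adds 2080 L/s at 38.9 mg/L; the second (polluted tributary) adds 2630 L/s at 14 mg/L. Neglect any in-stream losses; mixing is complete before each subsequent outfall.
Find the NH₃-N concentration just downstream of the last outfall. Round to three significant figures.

Below outfall 1: Q → 24080 L/s, C = (22000·0.1600 + 2080·38.90)/24080 = 3.506 mg/L.
Below outfall 2: Q → 26710 L/s, C = (24080·3.506 + 2630·14.00)/26710 = 4.540 mg/L.

4.54 mg/L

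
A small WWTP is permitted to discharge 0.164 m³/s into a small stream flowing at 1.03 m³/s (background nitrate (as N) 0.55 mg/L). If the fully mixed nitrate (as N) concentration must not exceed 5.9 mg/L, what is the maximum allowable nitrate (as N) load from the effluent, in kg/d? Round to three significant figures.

560 kg/d

Mass balance at the limit: 1.030·0.5500 + 0.1640·Cₑ = 1.194·5.9 → Cₑ = 39.50 mg/L.
Load = 0.1640 m³/s × 39.50 g/m³ × 86 400 s/d = 559.7 kg/d.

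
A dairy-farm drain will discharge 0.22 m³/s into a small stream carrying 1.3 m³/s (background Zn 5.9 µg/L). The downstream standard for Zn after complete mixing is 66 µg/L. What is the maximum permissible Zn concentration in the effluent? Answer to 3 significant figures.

421 µg/L

At the limit, (Qr·Cr + Qe·Cₑ)/(Qr + Qe) = 66:
Cₑ = (1.520·66 − 1.300·5.900) / 0.2200 = 421.1 µg/L.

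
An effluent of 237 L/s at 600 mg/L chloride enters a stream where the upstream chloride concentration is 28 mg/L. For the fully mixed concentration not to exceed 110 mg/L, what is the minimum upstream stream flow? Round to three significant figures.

1420 L/s

Set C_mix = 110: (Q·28.00 + 237.0·600.0) / (Q + 237.0) = 110
→ Q = 237.0·(600.0 − 110)/(110 − 28.00) = 1416 L/s.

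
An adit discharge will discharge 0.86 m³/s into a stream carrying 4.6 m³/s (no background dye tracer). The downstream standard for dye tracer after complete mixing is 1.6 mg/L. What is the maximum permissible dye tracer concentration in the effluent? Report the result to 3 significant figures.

10.2 mg/L

At the limit, (Qr·Cr + Qe·Cₑ)/(Qr + Qe) = 1.6:
Cₑ = (5.460·1.6 − 4.600·0) / 0.8600 = 10.16 mg/L.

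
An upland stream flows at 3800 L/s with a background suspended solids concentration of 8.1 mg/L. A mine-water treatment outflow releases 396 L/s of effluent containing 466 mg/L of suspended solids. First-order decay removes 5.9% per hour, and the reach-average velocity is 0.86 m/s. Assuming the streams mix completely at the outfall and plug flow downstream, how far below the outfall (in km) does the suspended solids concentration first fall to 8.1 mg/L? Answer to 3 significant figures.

Flow-weighted average: C = (3800·8.100 + 396.0·466.0) / 4196 = 215300/4196 = 51.31 mg/L.
5.9%/h lost → k = −ln(1 − 0.059) = 0.06081 h⁻¹.
Set 51.31·exp(−k·t) = 8.1 → t = ln(51.31/8.1)/k = 109300 s = 30.36 h.
Distance = v·t = 0.86·109300 = 93990 m = 93.99 km.

94.0 km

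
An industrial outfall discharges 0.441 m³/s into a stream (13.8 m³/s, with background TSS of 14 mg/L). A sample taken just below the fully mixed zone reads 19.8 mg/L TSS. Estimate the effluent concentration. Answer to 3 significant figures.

Mass balance: 13.80·14.00 + 0.4410·Cₑ = 14.24·19.80
→ Cₑ = (14.24·19.80 − 13.80·14.00) / 0.4410 = 201.3 mg/L.

201 mg/L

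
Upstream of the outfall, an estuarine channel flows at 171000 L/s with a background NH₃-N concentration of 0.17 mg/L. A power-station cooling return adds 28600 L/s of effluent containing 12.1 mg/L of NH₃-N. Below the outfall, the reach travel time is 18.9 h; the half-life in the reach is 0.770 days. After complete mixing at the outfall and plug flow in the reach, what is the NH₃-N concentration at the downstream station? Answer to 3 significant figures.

Mass balance: C = (171000·0.1700 + 28600·12.10) / 199600 = 375100/199600 = 1.879 mg/L.
Half-life 0.770 d → k = ln 2 / 0.770 = 0.9002 d⁻¹.
After decay, C = 1.879 × e^(−kt) = 1.879 × 0.4922 = 0.9250 mg/L.

0.925 mg/L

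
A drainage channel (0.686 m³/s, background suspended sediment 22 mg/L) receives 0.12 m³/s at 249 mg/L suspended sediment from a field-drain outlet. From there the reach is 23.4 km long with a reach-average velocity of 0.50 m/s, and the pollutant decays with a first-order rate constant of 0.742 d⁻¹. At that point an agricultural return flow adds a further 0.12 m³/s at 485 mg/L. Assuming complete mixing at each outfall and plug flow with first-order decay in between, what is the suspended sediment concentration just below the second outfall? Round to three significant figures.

95.3 mg/L

Mass balance: C = (0.6860·22.00 + 0.1200·249.0) / 0.8060 = 44.97/0.8060 = 55.80 mg/L; combined flow 0.8060 m³/s.
Travel time t = 23.4·1000 / 0.50 = 46800 s = 13.00 h.
First-order decay: C = 55.80·exp(−k·t) = 55.80·0.6690 = 37.33 mg/L.
Second outfall: C = (0.8060·37.33 + 0.1200·485.0)/0.9260 = 95.34 mg/L.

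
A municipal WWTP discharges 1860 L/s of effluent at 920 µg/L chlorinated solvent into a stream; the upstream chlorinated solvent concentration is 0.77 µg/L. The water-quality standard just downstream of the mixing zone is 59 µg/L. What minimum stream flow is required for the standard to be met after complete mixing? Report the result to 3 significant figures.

Set C_mix = 59: (Q·0.7700 + 1860·920.0) / (Q + 1860) = 59
→ Q = 1860·(920.0 − 59)/(59 − 0.7700) = 27500 L/s.

27500 L/s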